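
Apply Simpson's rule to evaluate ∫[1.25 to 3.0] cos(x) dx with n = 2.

f(x) = cos(x)
a = 1.25, b = 3.0, n = 2
h = (b - a)/n = 0.875000

Simpson's rule: (h/3)[f(x₀) + 4f(x₁) + 2f(x₂) + ... + f(xₙ)]

x_0 = 1.2500, f(x_0) = 0.315322, coefficient = 1
x_1 = 2.1250, f(x_1) = -0.526266, coefficient = 4
x_2 = 3.0000, f(x_2) = -0.989992, coefficient = 1

I ≈ (0.875000/3) × -2.779735 = -0.810756
Exact value: -0.807865
Error: 0.002892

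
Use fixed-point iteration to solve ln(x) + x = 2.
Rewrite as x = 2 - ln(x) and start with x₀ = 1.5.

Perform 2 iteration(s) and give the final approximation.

Equation: ln(x) + x = 2
Fixed-point form: x = 2 - ln(x)
x₀ = 1.5

x_1 = g(1.500000) = 1.594535
x_2 = g(1.594535) = 1.533418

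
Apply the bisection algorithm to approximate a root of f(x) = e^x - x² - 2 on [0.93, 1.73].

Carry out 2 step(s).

f(x) = e^x - x² - 2
Initial interval: [0.93, 1.73]

Iteration 1:
  c_1 = (0.930000 + 1.730000)/2 = 1.330000
  f(c_1) = f(1.330000) = 0.012143
  f(a) × f(c) < 0, new interval: [0.930000, 1.330000]
Iteration 2:
  c_2 = (0.930000 + 1.330000)/2 = 1.130000
  f(c_2) = f(1.130000) = -0.181243
  f(a) × f(c) ≥ 0, new interval: [1.130000, 1.330000]

After 2 iteration(s), the approximation is c_2 = 1.130000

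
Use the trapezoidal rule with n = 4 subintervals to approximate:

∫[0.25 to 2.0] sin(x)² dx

f(x) = sin(x)²
a = 0.25, b = 2.0, n = 4
h = (b - a)/n = 0.437500

Trapezoidal rule: (h/2)[f(x₀) + 2f(x₁) + 2f(x₂) + ... + f(xₙ)]

x_0 = 0.2500, f(x_0) = 0.061209, coefficient = 1
x_1 = 0.6875, f(x_1) = 0.402726, coefficient = 2
x_2 = 1.1250, f(x_2) = 0.814087, coefficient = 2
x_3 = 1.5625, f(x_3) = 0.999931, coefficient = 2
x_4 = 2.0000, f(x_4) = 0.826822, coefficient = 1

I ≈ (0.437500/2) × 5.321519 = 1.164082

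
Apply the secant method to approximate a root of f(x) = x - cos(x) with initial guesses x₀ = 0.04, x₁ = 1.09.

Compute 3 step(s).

f(x) = x - cos(x)
x₀ = 0.04, x₁ = 1.09

Secant formula: x_{n+1} = x_n - f(x_n)(x_n - x_{n-1})/(f(x_n) - f(x_{n-1}))

Iteration 1:
  f(0.040000) = -0.959200
  f(1.090000) = 0.627515
  x_2 = 1.090000 - 0.627515×(1.090000 - 0.040000)/(0.627515 - (-0.959200))
       = 0.674746
Iteration 2:
  f(1.090000) = 0.627515
  f(0.674746) = -0.106120
  x_3 = 0.674746 - (-0.106120)×(0.674746 - 1.090000)/(-0.106120 - 0.627515)
       = 0.734812
Iteration 3:
  f(0.674746) = -0.106120
  f(0.734812) = -0.007145
  x_4 = 0.734812 - (-0.007145)×(0.734812 - 0.674746)/(-0.007145 - (-0.106120))
       = 0.739148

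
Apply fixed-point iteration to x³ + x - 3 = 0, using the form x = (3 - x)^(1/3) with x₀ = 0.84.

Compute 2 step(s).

Equation: x³ + x - 3 = 0
Fixed-point form: x = (3 - x)^(1/3)
x₀ = 0.84

x_1 = g(0.840000) = 1.292661
x_2 = g(1.292661) = 1.195198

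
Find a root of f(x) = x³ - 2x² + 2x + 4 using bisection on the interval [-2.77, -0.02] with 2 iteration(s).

f(x) = x³ - 2x² + 2x + 4
Initial interval: [-2.77, -0.02]

Iteration 1:
  c_1 = (-2.770000 + (-0.020000))/2 = -1.395000
  f(c_1) = f(-1.395000) = -5.396755
  f(a) × f(c) ≥ 0, new interval: [-1.395000, -0.020000]
Iteration 2:
  c_2 = (-1.395000 + (-0.020000))/2 = -0.707500
  f(c_2) = f(-0.707500) = 1.229744
  f(a) × f(c) < 0, new interval: [-1.395000, -0.707500]

After 2 iteration(s), the approximation is c_2 = -0.707500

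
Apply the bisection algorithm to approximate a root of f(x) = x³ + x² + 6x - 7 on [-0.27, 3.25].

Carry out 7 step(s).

f(x) = x³ + x² + 6x - 7
Initial interval: [-0.27, 3.25]

Iteration 1:
  c_1 = (-0.270000 + 3.250000)/2 = 1.490000
  f(c_1) = f(1.490000) = 7.468049
  f(a) × f(c) < 0, new interval: [-0.270000, 1.490000]
Iteration 2:
  c_2 = (-0.270000 + 1.490000)/2 = 0.610000
  f(c_2) = f(0.610000) = -2.740919
  f(a) × f(c) ≥ 0, new interval: [0.610000, 1.490000]
Iteration 3:
  c_3 = (0.610000 + 1.490000)/2 = 1.050000
  f(c_3) = f(1.050000) = 1.560125
  f(a) × f(c) < 0, new interval: [0.610000, 1.050000]
Iteration 4:
  c_4 = (0.610000 + 1.050000)/2 = 0.830000
  f(c_4) = f(0.830000) = -0.759313
  f(a) × f(c) ≥ 0, new interval: [0.830000, 1.050000]
Iteration 5:
  c_5 = (0.830000 + 1.050000)/2 = 0.940000
  f(c_5) = f(0.940000) = 0.354184
  f(a) × f(c) < 0, new interval: [0.830000, 0.940000]
Iteration 6:
  c_6 = (0.830000 + 0.940000)/2 = 0.885000
  f(c_6) = f(0.885000) = -0.213621
  f(a) × f(c) ≥ 0, new interval: [0.885000, 0.940000]
Iteration 7:
  c_7 = (0.885000 + 0.940000)/2 = 0.912500
  f(c_7) = f(0.912500) = 0.067455
  f(a) × f(c) < 0, new interval: [0.885000, 0.912500]

After 7 iteration(s), the approximation is c_7 = 0.912500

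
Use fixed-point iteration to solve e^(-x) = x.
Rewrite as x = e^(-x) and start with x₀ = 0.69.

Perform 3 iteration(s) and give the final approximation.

Equation: e^(-x) = x
Fixed-point form: x = e^(-x)
x₀ = 0.69

x_1 = g(0.690000) = 0.501576
x_2 = g(0.501576) = 0.605575
x_3 = g(0.605575) = 0.545760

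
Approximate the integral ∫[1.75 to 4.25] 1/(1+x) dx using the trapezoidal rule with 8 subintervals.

f(x) = 1/(1+x)
a = 1.75, b = 4.25, n = 8
h = (b - a)/n = 0.312500

Trapezoidal rule: (h/2)[f(x₀) + 2f(x₁) + 2f(x₂) + ... + f(xₙ)]

x_0 = 1.7500, f(x_0) = 0.363636, coefficient = 1
x_1 = 2.0625, f(x_1) = 0.326531, coefficient = 2
x_2 = 2.3750, f(x_2) = 0.296296, coefficient = 2
x_3 = 2.6875, f(x_3) = 0.271186, coefficient = 2
x_4 = 3.0000, f(x_4) = 0.250000, coefficient = 2
x_5 = 3.3125, f(x_5) = 0.231884, coefficient = 2
x_6 = 3.6250, f(x_6) = 0.216216, coefficient = 2
x_7 = 3.9375, f(x_7) = 0.202532, coefficient = 2
x_8 = 4.2500, f(x_8) = 0.190476, coefficient = 1

I ≈ (0.312500/2) × 4.143403 = 0.647407
Exact value: 0.646627
Error: 0.000780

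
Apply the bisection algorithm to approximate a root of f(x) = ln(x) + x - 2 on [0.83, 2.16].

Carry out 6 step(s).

f(x) = ln(x) + x - 2
Initial interval: [0.83, 2.16]

Iteration 1:
  c_1 = (0.830000 + 2.160000)/2 = 1.495000
  f(c_1) = f(1.495000) = -0.102874
  f(a) × f(c) ≥ 0, new interval: [1.495000, 2.160000]
Iteration 2:
  c_2 = (1.495000 + 2.160000)/2 = 1.827500
  f(c_2) = f(1.827500) = 0.430449
  f(a) × f(c) < 0, new interval: [1.495000, 1.827500]
Iteration 3:
  c_3 = (1.495000 + 1.827500)/2 = 1.661250
  f(c_3) = f(1.661250) = 0.168820
  f(a) × f(c) < 0, new interval: [1.495000, 1.661250]
Iteration 4:
  c_4 = (1.495000 + 1.661250)/2 = 1.578125
  f(c_4) = f(1.578125) = 0.034362
  f(a) × f(c) < 0, new interval: [1.495000, 1.578125]
Iteration 5:
  c_5 = (1.495000 + 1.578125)/2 = 1.536563
  f(c_5) = f(1.536563) = -0.033890
  f(a) × f(c) ≥ 0, new interval: [1.536563, 1.578125]
Iteration 6:
  c_6 = (1.536563 + 1.578125)/2 = 1.557344
  f(c_6) = f(1.557344) = 0.000325
  f(a) × f(c) < 0, new interval: [1.536563, 1.557344]

After 6 iteration(s), the approximation is c_6 = 1.557344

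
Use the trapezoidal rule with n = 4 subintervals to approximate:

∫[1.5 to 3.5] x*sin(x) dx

f(x) = x*sin(x)
a = 1.5, b = 3.5, n = 4
h = (b - a)/n = 0.500000

Trapezoidal rule: (h/2)[f(x₀) + 2f(x₁) + 2f(x₂) + ... + f(xₙ)]

x_0 = 1.5000, f(x_0) = 1.496242, coefficient = 1
x_1 = 2.0000, f(x_1) = 1.818595, coefficient = 2
x_2 = 2.5000, f(x_2) = 1.496180, coefficient = 2
x_3 = 3.0000, f(x_3) = 0.423360, coefficient = 2
x_4 = 3.5000, f(x_4) = -1.227741, coefficient = 1

I ≈ (0.500000/2) × 7.744772 = 1.936193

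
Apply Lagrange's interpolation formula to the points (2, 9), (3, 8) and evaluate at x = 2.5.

Lagrange interpolation formula:
P(x) = Σ yᵢ × Lᵢ(x)
where Lᵢ(x) = Π_{j≠i} (x - xⱼ)/(xᵢ - xⱼ)

L_0(2.5) = (2.5 - 3)/(2 - 3) = 0.500000
L_1(2.5) = (2.5 - 2)/(3 - 2) = 0.500000

P(2.5) = 9×L_0(2.5) + 8×L_1(2.5)
P(2.5) = 8.500000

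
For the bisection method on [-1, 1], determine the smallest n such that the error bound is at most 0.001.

We need (b-a)/2^n ≤ 0.001
(1 - (-1))/2^n ≤ 0.001
2/2^n ≤ 0.001
2^n ≥ 2000
n ≥ log₂(2000) = 10.97
n ≥ 11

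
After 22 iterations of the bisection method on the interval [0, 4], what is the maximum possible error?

Bisection error bound: |error| ≤ (b-a)/2^n
|error| ≤ (4 - 0)/2^22 = 4/2^22
|error| ≤ 0.0000009537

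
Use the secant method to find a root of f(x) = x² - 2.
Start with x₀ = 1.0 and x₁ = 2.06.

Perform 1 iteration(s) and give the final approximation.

f(x) = x² - 2
x₀ = 1.0, x₁ = 2.06

Secant formula: x_{n+1} = x_n - f(x_n)(x_n - x_{n-1})/(f(x_n) - f(x_{n-1}))

Iteration 1:
  f(1.000000) = -1.000000
  f(2.060000) = 2.243600
  x_2 = 2.060000 - 2.243600×(2.060000 - 1.000000)/(2.243600 - (-1.000000))
       = 1.326797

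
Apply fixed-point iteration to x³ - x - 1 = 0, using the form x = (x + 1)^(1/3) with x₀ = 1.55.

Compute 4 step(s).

Equation: x³ - x - 1 = 0
Fixed-point form: x = (x + 1)^(1/3)
x₀ = 1.55

x_1 = g(1.550000) = 1.366197
x_2 = g(1.366197) = 1.332550
x_3 = g(1.332550) = 1.326204
x_4 = g(1.326204) = 1.325000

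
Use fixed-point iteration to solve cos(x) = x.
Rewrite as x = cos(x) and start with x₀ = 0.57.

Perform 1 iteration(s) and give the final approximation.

Equation: cos(x) = x
Fixed-point form: x = cos(x)
x₀ = 0.57

x_1 = g(0.570000) = 0.841901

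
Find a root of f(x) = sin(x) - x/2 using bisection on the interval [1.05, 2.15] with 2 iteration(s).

f(x) = sin(x) - x/2
Initial interval: [1.05, 2.15]

Iteration 1:
  c_1 = (1.050000 + 2.150000)/2 = 1.600000
  f(c_1) = f(1.600000) = 0.199574
  f(a) × f(c) ≥ 0, new interval: [1.600000, 2.150000]
Iteration 2:
  c_2 = (1.600000 + 2.150000)/2 = 1.875000
  f(c_2) = f(1.875000) = 0.016586
  f(a) × f(c) ≥ 0, new interval: [1.875000, 2.150000]

After 2 iteration(s), the approximation is c_2 = 1.875000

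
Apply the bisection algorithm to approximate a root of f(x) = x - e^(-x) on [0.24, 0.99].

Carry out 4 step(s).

f(x) = x - e^(-x)
Initial interval: [0.24, 0.99]

Iteration 1:
  c_1 = (0.240000 + 0.990000)/2 = 0.615000
  f(c_1) = f(0.615000) = 0.074359
  f(a) × f(c) < 0, new interval: [0.240000, 0.615000]
Iteration 2:
  c_2 = (0.240000 + 0.615000)/2 = 0.427500
  f(c_2) = f(0.427500) = -0.224637
  f(a) × f(c) ≥ 0, new interval: [0.427500, 0.615000]
Iteration 3:
  c_3 = (0.427500 + 0.615000)/2 = 0.521250
  f(c_3) = f(0.521250) = -0.072528
  f(a) × f(c) ≥ 0, new interval: [0.521250, 0.615000]
Iteration 4:
  c_4 = (0.521250 + 0.615000)/2 = 0.568125
  f(c_4) = f(0.568125) = 0.001538
  f(a) × f(c) < 0, new interval: [0.521250, 0.568125]

After 4 iteration(s), the approximation is c_4 = 0.568125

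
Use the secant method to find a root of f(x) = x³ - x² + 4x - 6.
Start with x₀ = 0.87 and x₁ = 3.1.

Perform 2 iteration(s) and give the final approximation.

f(x) = x³ - x² + 4x - 6
x₀ = 0.87, x₁ = 3.1

Secant formula: x_{n+1} = x_n - f(x_n)(x_n - x_{n-1})/(f(x_n) - f(x_{n-1}))

Iteration 1:
  f(0.870000) = -2.618397
  f(3.100000) = 26.581000
  x_2 = 3.100000 - 26.581000×(3.100000 - 0.870000)/(26.581000 - (-2.618397))
       = 1.069971
Iteration 2:
  f(3.100000) = 26.581000
  f(1.069971) = -1.640012
  x_3 = 1.069971 - (-1.640012)×(1.069971 - 3.100000)/(-1.640012 - 26.581000)
       = 1.187942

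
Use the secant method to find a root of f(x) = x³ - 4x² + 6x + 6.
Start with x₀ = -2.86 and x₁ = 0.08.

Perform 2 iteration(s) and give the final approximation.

f(x) = x³ - 4x² + 6x + 6
x₀ = -2.86, x₁ = 0.08

Secant formula: x_{n+1} = x_n - f(x_n)(x_n - x_{n-1})/(f(x_n) - f(x_{n-1}))

Iteration 1:
  f(-2.860000) = -67.272056
  f(0.080000) = 6.454912
  x_2 = 0.080000 - 6.454912×(0.080000 - (-2.860000))/(6.454912 - (-67.272056))
       = -0.177402
Iteration 2:
  f(0.080000) = 6.454912
  f(-0.177402) = 4.804122
  x_3 = -0.177402 - 4.804122×(-0.177402 - 0.080000)/(4.804122 - 6.454912)
       = -0.926491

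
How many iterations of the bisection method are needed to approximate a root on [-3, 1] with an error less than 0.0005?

We need (b-a)/2^n ≤ 0.0005
(1 - (-3))/2^n ≤ 0.0005
4/2^n ≤ 0.0005
2^n ≥ 8000
n ≥ log₂(8000) = 12.97
n ≥ 13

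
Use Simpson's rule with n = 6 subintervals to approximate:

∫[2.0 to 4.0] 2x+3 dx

f(x) = 2x+3
a = 2.0, b = 4.0, n = 6
h = (b - a)/n = 0.333333

Simpson's rule: (h/3)[f(x₀) + 4f(x₁) + 2f(x₂) + ... + f(xₙ)]

x_0 = 2.0000, f(x_0) = 7.000000, coefficient = 1
x_1 = 2.3333, f(x_1) = 7.666667, coefficient = 4
x_2 = 2.6667, f(x_2) = 8.333333, coefficient = 2
x_3 = 3.0000, f(x_3) = 9.000000, coefficient = 4
x_4 = 3.3333, f(x_4) = 9.666667, coefficient = 2
x_5 = 3.6667, f(x_5) = 10.333333, coefficient = 4
x_6 = 4.0000, f(x_6) = 11.000000, coefficient = 1

I ≈ (0.333333/3) × 162.000000 = 18.000000
Exact value: 18.000000
Error: 0.000000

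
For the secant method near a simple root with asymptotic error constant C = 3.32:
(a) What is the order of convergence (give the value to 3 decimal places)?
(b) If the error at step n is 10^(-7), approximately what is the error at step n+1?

(a) Secant method has superlinear convergence with order φ = (1+√5)/2 ≈ 1.618.
    This means |e_{n+1}| ≈ C|e_n|^1.618.

(b) With |e_n| = 10^(-7) and C = 3.32:
    |e_{n+1}| ≈ 3.32 × (10^(-7))^1.618 = 3.32 × 10^(-11.33)

(a) ≈ 1.618 (golden ratio); (b) |e_{n+1}| ≈ 1.566e-11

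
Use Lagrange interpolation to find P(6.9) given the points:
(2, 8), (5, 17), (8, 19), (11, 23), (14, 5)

Lagrange interpolation formula:
P(x) = Σ yᵢ × Lᵢ(x)
where Lᵢ(x) = Π_{j≠i} (x - xⱼ)/(xᵢ - xⱼ)

L_0(6.9) = (6.9 - 5)/(2 - 5) × (6.9 - 8)/(2 - 8) × (6.9 - 11)/(2 - 11) × (6.9 - 14)/(2 - 14) = -0.031296
L_1(6.9) = (6.9 - 2)/(5 - 2) × (6.9 - 8)/(5 - 8) × (6.9 - 11)/(5 - 11) × (6.9 - 14)/(5 - 14) = 0.322845
L_2(6.9) = (6.9 - 2)/(8 - 2) × (6.9 - 5)/(8 - 5) × (6.9 - 11)/(8 - 11) × (6.9 - 14)/(8 - 14) = 0.836463
L_3(6.9) = (6.9 - 2)/(11 - 2) × (6.9 - 5)/(11 - 5) × (6.9 - 8)/(11 - 8) × (6.9 - 14)/(11 - 14) = -0.149611
L_4(6.9) = (6.9 - 2)/(14 - 2) × (6.9 - 5)/(14 - 5) × (6.9 - 8)/(14 - 8) × (6.9 - 11)/(14 - 11) = 0.021599

P(6.9) = 8×L_0(6.9) + 17×L_1(6.9) + 19×L_2(6.9) + 23×L_3(6.9) + 5×L_4(6.9)
P(6.9) = 17.797739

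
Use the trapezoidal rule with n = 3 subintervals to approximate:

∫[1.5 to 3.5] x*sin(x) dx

f(x) = x*sin(x)
a = 1.5, b = 3.5, n = 3
h = (b - a)/n = 0.666667

Trapezoidal rule: (h/2)[f(x₀) + 2f(x₁) + 2f(x₂) + ... + f(xₙ)]

x_0 = 1.5000, f(x_0) = 1.496242, coefficient = 1
x_1 = 2.1667, f(x_1) = 1.793264, coefficient = 2
x_2 = 2.8333, f(x_2) = 0.859635, coefficient = 2
x_3 = 3.5000, f(x_3) = -1.227741, coefficient = 1

I ≈ (0.666667/2) × 5.574299 = 1.858100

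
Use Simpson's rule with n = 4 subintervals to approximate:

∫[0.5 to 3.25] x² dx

f(x) = x²
a = 0.5, b = 3.25, n = 4
h = (b - a)/n = 0.687500

Simpson's rule: (h/3)[f(x₀) + 4f(x₁) + 2f(x₂) + ... + f(xₙ)]

x_0 = 0.5000, f(x_0) = 0.250000, coefficient = 1
x_1 = 1.1875, f(x_1) = 1.410156, coefficient = 4
x_2 = 1.8750, f(x_2) = 3.515625, coefficient = 2
x_3 = 2.5625, f(x_3) = 6.566406, coefficient = 4
x_4 = 3.2500, f(x_4) = 10.562500, coefficient = 1

I ≈ (0.687500/3) × 49.750000 = 11.401042
Exact value: 11.401042
Error: 0.000000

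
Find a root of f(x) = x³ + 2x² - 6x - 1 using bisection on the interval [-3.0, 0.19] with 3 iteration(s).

f(x) = x³ + 2x² - 6x - 1
Initial interval: [-3.0, 0.19]

Iteration 1:
  c_1 = (-3.000000 + 0.190000)/2 = -1.405000
  f(c_1) = f(-1.405000) = 8.604545
  f(a) × f(c) ≥ 0, new interval: [-1.405000, 0.190000]
Iteration 2:
  c_2 = (-1.405000 + 0.190000)/2 = -0.607500
  f(c_2) = f(-0.607500) = 3.158911
  f(a) × f(c) ≥ 0, new interval: [-0.607500, 0.190000]
Iteration 3:
  c_3 = (-0.607500 + 0.190000)/2 = -0.208750
  f(c_3) = f(-0.208750) = 0.330557
  f(a) × f(c) ≥ 0, new interval: [-0.208750, 0.190000]

After 3 iteration(s), the approximation is c_3 = -0.208750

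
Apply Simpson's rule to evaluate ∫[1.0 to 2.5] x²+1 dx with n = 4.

f(x) = x²+1
a = 1.0, b = 2.5, n = 4
h = (b - a)/n = 0.375000

Simpson's rule: (h/3)[f(x₀) + 4f(x₁) + 2f(x₂) + ... + f(xₙ)]

x_0 = 1.0000, f(x_0) = 2.000000, coefficient = 1
x_1 = 1.3750, f(x_1) = 2.890625, coefficient = 4
x_2 = 1.7500, f(x_2) = 4.062500, coefficient = 2
x_3 = 2.1250, f(x_3) = 5.515625, coefficient = 4
x_4 = 2.5000, f(x_4) = 7.250000, coefficient = 1

I ≈ (0.375000/3) × 51.000000 = 6.375000
Exact value: 6.375000
Error: 0.000000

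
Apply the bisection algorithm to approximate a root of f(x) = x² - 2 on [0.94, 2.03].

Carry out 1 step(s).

f(x) = x² - 2
Initial interval: [0.94, 2.03]

Iteration 1:
  c_1 = (0.940000 + 2.030000)/2 = 1.485000
  f(c_1) = f(1.485000) = 0.205225
  f(a) × f(c) < 0, new interval: [0.940000, 1.485000]

After 1 iteration(s), the approximation is c_1 = 1.485000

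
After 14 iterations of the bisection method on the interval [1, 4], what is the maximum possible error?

Bisection error bound: |error| ≤ (b-a)/2^n
|error| ≤ (4 - 1)/2^14 = 3/2^14
|error| ≤ 0.0001831055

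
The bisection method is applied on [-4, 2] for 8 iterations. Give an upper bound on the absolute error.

Bisection error bound: |error| ≤ (b-a)/2^n
|error| ≤ (2 - (-4))/2^8 = 6/2^8
|error| ≤ 0.0234375000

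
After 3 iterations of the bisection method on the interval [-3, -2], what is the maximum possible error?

Bisection error bound: |error| ≤ (b-a)/2^n
|error| ≤ (-2 - (-3))/2^3 = 1/2^3
|error| ≤ 0.1250000000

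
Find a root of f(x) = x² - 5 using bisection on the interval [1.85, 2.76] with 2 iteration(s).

f(x) = x² - 5
Initial interval: [1.85, 2.76]

Iteration 1:
  c_1 = (1.850000 + 2.760000)/2 = 2.305000
  f(c_1) = f(2.305000) = 0.313025
  f(a) × f(c) < 0, new interval: [1.850000, 2.305000]
Iteration 2:
  c_2 = (1.850000 + 2.305000)/2 = 2.077500
  f(c_2) = f(2.077500) = -0.683994
  f(a) × f(c) ≥ 0, new interval: [2.077500, 2.305000]

After 2 iteration(s), the approximation is c_2 = 2.077500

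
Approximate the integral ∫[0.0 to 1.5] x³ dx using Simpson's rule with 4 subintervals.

f(x) = x³
a = 0.0, b = 1.5, n = 4
h = (b - a)/n = 0.375000

Simpson's rule: (h/3)[f(x₀) + 4f(x₁) + 2f(x₂) + ... + f(xₙ)]

x_0 = 0.0000, f(x_0) = 0.000000, coefficient = 1
x_1 = 0.3750, f(x_1) = 0.052734, coefficient = 4
x_2 = 0.7500, f(x_2) = 0.421875, coefficient = 2
x_3 = 1.1250, f(x_3) = 1.423828, coefficient = 4
x_4 = 1.5000, f(x_4) = 3.375000, coefficient = 1

I ≈ (0.375000/3) × 10.125000 = 1.265625
Exact value: 1.265625
Error: 0.000000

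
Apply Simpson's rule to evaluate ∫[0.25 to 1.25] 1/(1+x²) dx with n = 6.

f(x) = 1/(1+x²)
a = 0.25, b = 1.25, n = 6
h = (b - a)/n = 0.166667

Simpson's rule: (h/3)[f(x₀) + 4f(x₁) + 2f(x₂) + ... + f(xₙ)]

x_0 = 0.2500, f(x_0) = 0.941176, coefficient = 1
x_1 = 0.4167, f(x_1) = 0.852071, coefficient = 4
x_2 = 0.5833, f(x_2) = 0.746114, coefficient = 2
x_3 = 0.7500, f(x_3) = 0.640000, coefficient = 4
x_4 = 0.9167, f(x_4) = 0.543396, coefficient = 2
x_5 = 1.0833, f(x_5) = 0.460064, coefficient = 4
x_6 = 1.2500, f(x_6) = 0.390244, coefficient = 1

I ≈ (0.166667/3) × 11.718980 = 0.651054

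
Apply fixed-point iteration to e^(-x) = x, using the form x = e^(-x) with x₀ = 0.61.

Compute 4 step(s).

Equation: e^(-x) = x
Fixed-point form: x = e^(-x)
x₀ = 0.61

x_1 = g(0.610000) = 0.543351
x_2 = g(0.543351) = 0.580799
x_3 = g(0.580799) = 0.559451
x_4 = g(0.559451) = 0.571523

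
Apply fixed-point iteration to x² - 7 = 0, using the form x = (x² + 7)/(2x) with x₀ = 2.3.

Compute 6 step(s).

Equation: x² - 7 = 0
Fixed-point form: x = (x² + 7)/(2x)
x₀ = 2.3

x_1 = g(2.300000) = 2.671739
x_2 = g(2.671739) = 2.645878
x_3 = g(2.645878) = 2.645751
x_4 = g(2.645751) = 2.645751
x_5 = g(2.645751) = 2.645751
x_6 = g(2.645751) = 2.645751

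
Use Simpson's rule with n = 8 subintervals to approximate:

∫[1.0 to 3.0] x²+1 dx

f(x) = x²+1
a = 1.0, b = 3.0, n = 8
h = (b - a)/n = 0.250000

Simpson's rule: (h/3)[f(x₀) + 4f(x₁) + 2f(x₂) + ... + f(xₙ)]

x_0 = 1.0000, f(x_0) = 2.000000, coefficient = 1
x_1 = 1.2500, f(x_1) = 2.562500, coefficient = 4
x_2 = 1.5000, f(x_2) = 3.250000, coefficient = 2
x_3 = 1.7500, f(x_3) = 4.062500, coefficient = 4
x_4 = 2.0000, f(x_4) = 5.000000, coefficient = 2
x_5 = 2.2500, f(x_5) = 6.062500, coefficient = 4
x_6 = 2.5000, f(x_6) = 7.250000, coefficient = 2
x_7 = 2.7500, f(x_7) = 8.562500, coefficient = 4
x_8 = 3.0000, f(x_8) = 10.000000, coefficient = 1

I ≈ (0.250000/3) × 128.000000 = 10.666667
Exact value: 10.666667
Error: 0.000000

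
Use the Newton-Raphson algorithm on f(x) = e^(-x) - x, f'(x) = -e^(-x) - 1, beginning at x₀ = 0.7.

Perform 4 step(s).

f(x) = e^(-x) - x
f'(x) = -e^(-x) - 1
x₀ = 0.7

Newton-Raphson formula: x_{n+1} = x_n - f(x_n)/f'(x_n)

Iteration 1:
  f(0.700000) = -0.203415
  f'(0.700000) = -1.496585
  x_1 = 0.700000 - (-0.203415)/(-1.496585) = 0.564081
Iteration 2:
  f(0.564081) = 0.004802
  f'(0.564081) = -1.568883
  x_2 = 0.564081 - 0.004802/(-1.568883) = 0.567142
Iteration 3:
  f(0.567142) = 0.000003
  f'(0.567142) = -1.567144
  x_3 = 0.567142 - 0.000003/(-1.567144) = 0.567143
Iteration 4:
  f(0.567143) = 0.000000
  f'(0.567143) = -1.567143
  x_4 = 0.567143 - 0.000000/(-1.567143) = 0.567143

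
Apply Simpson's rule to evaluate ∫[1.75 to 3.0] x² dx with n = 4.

f(x) = x²
a = 1.75, b = 3.0, n = 4
h = (b - a)/n = 0.312500

Simpson's rule: (h/3)[f(x₀) + 4f(x₁) + 2f(x₂) + ... + f(xₙ)]

x_0 = 1.7500, f(x_0) = 3.062500, coefficient = 1
x_1 = 2.0625, f(x_1) = 4.253906, coefficient = 4
x_2 = 2.3750, f(x_2) = 5.640625, coefficient = 2
x_3 = 2.6875, f(x_3) = 7.222656, coefficient = 4
x_4 = 3.0000, f(x_4) = 9.000000, coefficient = 1

I ≈ (0.312500/3) × 69.250000 = 7.213542
Exact value: 7.213542
Error: 0.000000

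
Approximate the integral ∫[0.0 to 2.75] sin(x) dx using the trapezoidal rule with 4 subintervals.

f(x) = sin(x)
a = 0.0, b = 2.75, n = 4
h = (b - a)/n = 0.687500

Trapezoidal rule: (h/2)[f(x₀) + 2f(x₁) + 2f(x₂) + ... + f(xₙ)]

x_0 = 0.0000, f(x_0) = 0.000000, coefficient = 1
x_1 = 0.6875, f(x_1) = 0.634607, coefficient = 2
x_2 = 1.3750, f(x_2) = 0.980893, coefficient = 2
x_3 = 2.0625, f(x_3) = 0.881530, coefficient = 2
x_4 = 2.7500, f(x_4) = 0.381661, coefficient = 1

I ≈ (0.687500/2) × 5.375721 = 1.847904
Exact value: 1.924302
Error: 0.076398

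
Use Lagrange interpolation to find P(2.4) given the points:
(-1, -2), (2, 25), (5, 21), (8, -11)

Lagrange interpolation formula:
P(x) = Σ yᵢ × Lᵢ(x)
where Lᵢ(x) = Π_{j≠i} (x - xⱼ)/(xᵢ - xⱼ)

L_0(2.4) = (2.4 - 2)/(-1 - 2) × (2.4 - 5)/(-1 - 5) × (2.4 - 8)/(-1 - 8) = -0.035951
L_1(2.4) = (2.4 - (-1))/(2 - (-1)) × (2.4 - 5)/(2 - 5) × (2.4 - 8)/(2 - 8) = 0.916741
L_2(2.4) = (2.4 - (-1))/(5 - (-1)) × (2.4 - 2)/(5 - 2) × (2.4 - 8)/(5 - 8) = 0.141037
L_3(2.4) = (2.4 - (-1))/(8 - (-1)) × (2.4 - 2)/(8 - 2) × (2.4 - 5)/(8 - 5) = -0.021827

P(2.4) = (-2)×L_0(2.4) + 25×L_1(2.4) + 21×L_2(2.4) + (-11)×L_3(2.4)
P(2.4) = 26.192296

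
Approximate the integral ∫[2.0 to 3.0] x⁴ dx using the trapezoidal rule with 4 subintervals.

f(x) = x⁴
a = 2.0, b = 3.0, n = 4
h = (b - a)/n = 0.250000

Trapezoidal rule: (h/2)[f(x₀) + 2f(x₁) + 2f(x₂) + ... + f(xₙ)]

x_0 = 2.0000, f(x_0) = 16.000000, coefficient = 1
x_1 = 2.2500, f(x_1) = 25.628906, coefficient = 2
x_2 = 2.5000, f(x_2) = 39.062500, coefficient = 2
x_3 = 2.7500, f(x_3) = 57.191406, coefficient = 2
x_4 = 3.0000, f(x_4) = 81.000000, coefficient = 1

I ≈ (0.250000/2) × 340.765625 = 42.595703
Exact value: 42.200000
Error: 0.395703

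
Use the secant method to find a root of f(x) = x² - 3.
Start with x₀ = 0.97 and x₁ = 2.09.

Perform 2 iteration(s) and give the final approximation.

f(x) = x² - 3
x₀ = 0.97, x₁ = 2.09

Secant formula: x_{n+1} = x_n - f(x_n)(x_n - x_{n-1})/(f(x_n) - f(x_{n-1}))

Iteration 1:
  f(0.970000) = -2.059100
  f(2.090000) = 1.368100
  x_2 = 2.090000 - 1.368100×(2.090000 - 0.970000)/(1.368100 - (-2.059100))
       = 1.642908
Iteration 2:
  f(2.090000) = 1.368100
  f(1.642908) = -0.300852
  x_3 = 1.642908 - (-0.300852)×(1.642908 - 2.090000)/(-0.300852 - 1.368100)
       = 1.723503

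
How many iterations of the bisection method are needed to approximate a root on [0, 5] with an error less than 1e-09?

We need (b-a)/2^n ≤ 1e-09
(5 - 0)/2^n ≤ 1e-09
5/2^n ≤ 1e-09
2^n ≥ 5000000000
n ≥ log₂(5000000000) = 32.22
n ≥ 33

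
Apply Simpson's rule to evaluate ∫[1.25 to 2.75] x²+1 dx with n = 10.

f(x) = x²+1
a = 1.25, b = 2.75, n = 10
h = (b - a)/n = 0.150000

Simpson's rule: (h/3)[f(x₀) + 4f(x₁) + 2f(x₂) + ... + f(xₙ)]

x_0 = 1.2500, f(x_0) = 2.562500, coefficient = 1
x_1 = 1.4000, f(x_1) = 2.960000, coefficient = 4
x_2 = 1.5500, f(x_2) = 3.402500, coefficient = 2
x_3 = 1.7000, f(x_3) = 3.890000, coefficient = 4
x_4 = 1.8500, f(x_4) = 4.422500, coefficient = 2
x_5 = 2.0000, f(x_5) = 5.000000, coefficient = 4
x_6 = 2.1500, f(x_6) = 5.622500, coefficient = 2
x_7 = 2.3000, f(x_7) = 6.290000, coefficient = 4
x_8 = 2.4500, f(x_8) = 7.002500, coefficient = 2
x_9 = 2.6000, f(x_9) = 7.760000, coefficient = 4
x_10 = 2.7500, f(x_10) = 8.562500, coefficient = 1

I ≈ (0.150000/3) × 155.625000 = 7.781250
Exact value: 7.781250
Error: 0.000000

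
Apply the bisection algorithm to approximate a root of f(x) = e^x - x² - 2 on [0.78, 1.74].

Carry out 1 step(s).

f(x) = e^x - x² - 2
Initial interval: [0.78, 1.74]

Iteration 1:
  c_1 = (0.780000 + 1.740000)/2 = 1.260000
  f(c_1) = f(1.260000) = -0.062179
  f(a) × f(c) ≥ 0, new interval: [1.260000, 1.740000]

After 1 iteration(s), the approximation is c_1 = 1.260000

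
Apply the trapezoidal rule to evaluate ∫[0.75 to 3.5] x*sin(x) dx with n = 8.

f(x) = x*sin(x)
a = 0.75, b = 3.5, n = 8
h = (b - a)/n = 0.343750

Trapezoidal rule: (h/2)[f(x₀) + 2f(x₁) + 2f(x₂) + ... + f(xₙ)]

x_0 = 0.7500, f(x_0) = 0.511229, coefficient = 1
x_1 = 1.0938, f(x_1) = 0.971638, coefficient = 2
x_2 = 1.4375, f(x_2) = 1.424748, coefficient = 2
x_3 = 1.7812, f(x_3) = 1.741949, coefficient = 2
x_4 = 2.1250, f(x_4) = 1.806930, coefficient = 2
x_5 = 2.4688, f(x_5) = 1.538554, coefficient = 2
x_6 = 2.8125, f(x_6) = 0.908956, coefficient = 2
x_7 = 3.1562, f(x_7) = -0.046261, coefficient = 2
x_8 = 3.5000, f(x_8) = -1.227741, coefficient = 1

I ≈ (0.343750/2) × 15.976517 = 2.745964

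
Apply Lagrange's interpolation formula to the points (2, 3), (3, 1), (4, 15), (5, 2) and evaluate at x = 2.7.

Lagrange interpolation formula:
P(x) = Σ yᵢ × Lᵢ(x)
where Lᵢ(x) = Π_{j≠i} (x - xⱼ)/(xᵢ - xⱼ)

L_0(2.7) = (2.7 - 3)/(2 - 3) × (2.7 - 4)/(2 - 4) × (2.7 - 5)/(2 - 5) = 0.149500
L_1(2.7) = (2.7 - 2)/(3 - 2) × (2.7 - 4)/(3 - 4) × (2.7 - 5)/(3 - 5) = 1.046500
L_2(2.7) = (2.7 - 2)/(4 - 2) × (2.7 - 3)/(4 - 3) × (2.7 - 5)/(4 - 5) = -0.241500
L_3(2.7) = (2.7 - 2)/(5 - 2) × (2.7 - 3)/(5 - 3) × (2.7 - 4)/(5 - 4) = 0.045500

P(2.7) = 3×L_0(2.7) + 1×L_1(2.7) + 15×L_2(2.7) + 2×L_3(2.7)
P(2.7) = -2.036500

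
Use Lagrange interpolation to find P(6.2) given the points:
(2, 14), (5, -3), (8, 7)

Lagrange interpolation formula:
P(x) = Σ yᵢ × Lᵢ(x)
where Lᵢ(x) = Π_{j≠i} (x - xⱼ)/(xᵢ - xⱼ)

L_0(6.2) = (6.2 - 5)/(2 - 5) × (6.2 - 8)/(2 - 8) = -0.120000
L_1(6.2) = (6.2 - 2)/(5 - 2) × (6.2 - 8)/(5 - 8) = 0.840000
L_2(6.2) = (6.2 - 2)/(8 - 2) × (6.2 - 5)/(8 - 5) = 0.280000

P(6.2) = 14×L_0(6.2) + (-3)×L_1(6.2) + 7×L_2(6.2)
P(6.2) = -2.240000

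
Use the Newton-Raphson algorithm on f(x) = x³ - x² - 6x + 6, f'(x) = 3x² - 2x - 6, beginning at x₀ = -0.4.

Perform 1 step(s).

f(x) = x³ - x² - 6x + 6
f'(x) = 3x² - 2x - 6
x₀ = -0.4

Newton-Raphson formula: x_{n+1} = x_n - f(x_n)/f'(x_n)

Iteration 1:
  f(-0.400000) = 8.176000
  f'(-0.400000) = -4.720000
  x_1 = -0.400000 - 8.176000/(-4.720000) = 1.332203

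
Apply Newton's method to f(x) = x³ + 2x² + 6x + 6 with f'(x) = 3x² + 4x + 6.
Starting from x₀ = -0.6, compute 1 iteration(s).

f(x) = x³ + 2x² + 6x + 6
f'(x) = 3x² + 4x + 6
x₀ = -0.6

Newton-Raphson formula: x_{n+1} = x_n - f(x_n)/f'(x_n)

Iteration 1:
  f(-0.600000) = 2.904000
  f'(-0.600000) = 4.680000
  x_1 = -0.600000 - 2.904000/4.680000 = -1.220513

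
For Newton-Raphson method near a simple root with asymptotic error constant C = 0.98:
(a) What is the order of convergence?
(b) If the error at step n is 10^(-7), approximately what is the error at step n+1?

(a) Newton-Raphson has quadratic (order 2) convergence near simple roots.
    This means |e_{n+1}| ≈ C|e_n|².

(b) With |e_n| = 10^(-7) and C = 0.98:
    |e_{n+1}| ≈ 0.98 × (10^(-7))² = 0.98 × 10^(-14)

(a) 2 (quadratic); (b) |e_{n+1}| ≈ 9.800e-15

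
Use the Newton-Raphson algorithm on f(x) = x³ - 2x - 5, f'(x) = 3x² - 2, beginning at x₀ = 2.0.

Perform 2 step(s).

f(x) = x³ - 2x - 5
f'(x) = 3x² - 2
x₀ = 2.0

Newton-Raphson formula: x_{n+1} = x_n - f(x_n)/f'(x_n)

Iteration 1:
  f(2.000000) = -1.000000
  f'(2.000000) = 10.000000
  x_1 = 2.000000 - (-1.000000)/10.000000 = 2.100000
Iteration 2:
  f(2.100000) = 0.061000
  f'(2.100000) = 11.230000
  x_2 = 2.100000 - 0.061000/11.230000 = 2.094568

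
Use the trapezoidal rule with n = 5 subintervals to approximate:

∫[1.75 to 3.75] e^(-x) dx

f(x) = e^(-x)
a = 1.75, b = 3.75, n = 5
h = (b - a)/n = 0.400000

Trapezoidal rule: (h/2)[f(x₀) + 2f(x₁) + 2f(x₂) + ... + f(xₙ)]

x_0 = 1.7500, f(x_0) = 0.173774, coefficient = 1
x_1 = 2.1500, f(x_1) = 0.116484, coefficient = 2
x_2 = 2.5500, f(x_2) = 0.078082, coefficient = 2
x_3 = 2.9500, f(x_3) = 0.052340, coefficient = 2
x_4 = 3.3500, f(x_4) = 0.035084, coefficient = 2
x_5 = 3.7500, f(x_5) = 0.023518, coefficient = 1

I ≈ (0.400000/2) × 0.761271 = 0.152254
Exact value: 0.150256
Error: 0.001998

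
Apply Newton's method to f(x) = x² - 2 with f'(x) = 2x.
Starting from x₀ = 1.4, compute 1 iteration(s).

f(x) = x² - 2
f'(x) = 2x
x₀ = 1.4

Newton-Raphson formula: x_{n+1} = x_n - f(x_n)/f'(x_n)

Iteration 1:
  f(1.400000) = -0.040000
  f'(1.400000) = 2.800000
  x_1 = 1.400000 - (-0.040000)/2.800000 = 1.414286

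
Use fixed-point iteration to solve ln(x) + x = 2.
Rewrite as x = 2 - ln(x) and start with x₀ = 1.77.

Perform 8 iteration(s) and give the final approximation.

Equation: ln(x) + x = 2
Fixed-point form: x = 2 - ln(x)
x₀ = 1.77

x_1 = g(1.770000) = 1.429020
x_2 = g(1.429020) = 1.643011
x_3 = g(1.643011) = 1.503470
x_4 = g(1.503470) = 1.592224
x_5 = g(1.592224) = 1.534868
x_6 = g(1.534868) = 1.571556
x_7 = g(1.571556) = 1.547934
x_8 = g(1.547934) = 1.563079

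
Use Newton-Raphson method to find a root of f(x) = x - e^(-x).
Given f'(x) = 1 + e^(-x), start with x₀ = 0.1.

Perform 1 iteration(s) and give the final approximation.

f(x) = x - e^(-x)
f'(x) = 1 + e^(-x)
x₀ = 0.1

Newton-Raphson formula: x_{n+1} = x_n - f(x_n)/f'(x_n)

Iteration 1:
  f(0.100000) = -0.804837
  f'(0.100000) = 1.904837
  x_1 = 0.100000 - (-0.804837)/1.904837 = 0.522523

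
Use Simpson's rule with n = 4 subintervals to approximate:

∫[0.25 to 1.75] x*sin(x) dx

f(x) = x*sin(x)
a = 0.25, b = 1.75, n = 4
h = (b - a)/n = 0.375000

Simpson's rule: (h/3)[f(x₀) + 4f(x₁) + 2f(x₂) + ... + f(xₙ)]

x_0 = 0.2500, f(x_0) = 0.061851, coefficient = 1
x_1 = 0.6250, f(x_1) = 0.365686, coefficient = 4
x_2 = 1.0000, f(x_2) = 0.841471, coefficient = 2
x_3 = 1.3750, f(x_3) = 1.348728, coefficient = 4
x_4 = 1.7500, f(x_4) = 1.721975, coefficient = 1

I ≈ (0.375000/3) × 10.324423 = 1.290553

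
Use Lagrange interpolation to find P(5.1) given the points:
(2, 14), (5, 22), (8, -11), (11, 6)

Lagrange interpolation formula:
P(x) = Σ yᵢ × Lᵢ(x)
where Lᵢ(x) = Π_{j≠i} (x - xⱼ)/(xᵢ - xⱼ)

L_0(5.1) = (5.1 - 5)/(2 - 5) × (5.1 - 8)/(2 - 8) × (5.1 - 11)/(2 - 11) = -0.010562
L_1(5.1) = (5.1 - 2)/(5 - 2) × (5.1 - 8)/(5 - 8) × (5.1 - 11)/(5 - 11) = 0.982241
L_2(5.1) = (5.1 - 2)/(8 - 2) × (5.1 - 5)/(8 - 5) × (5.1 - 11)/(8 - 11) = 0.033870
L_3(5.1) = (5.1 - 2)/(11 - 2) × (5.1 - 5)/(11 - 5) × (5.1 - 8)/(11 - 8) = -0.005549

P(5.1) = 14×L_0(5.1) + 22×L_1(5.1) + (-11)×L_2(5.1) + 6×L_3(5.1)
P(5.1) = 21.055562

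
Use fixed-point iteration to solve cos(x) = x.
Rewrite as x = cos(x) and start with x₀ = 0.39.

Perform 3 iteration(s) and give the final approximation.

Equation: cos(x) = x
Fixed-point form: x = cos(x)
x₀ = 0.39

x_1 = g(0.390000) = 0.924909
x_2 = g(0.924909) = 0.601907
x_3 = g(0.601907) = 0.824257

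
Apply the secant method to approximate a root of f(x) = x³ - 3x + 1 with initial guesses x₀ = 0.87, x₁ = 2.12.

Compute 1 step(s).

f(x) = x³ - 3x + 1
x₀ = 0.87, x₁ = 2.12

Secant formula: x_{n+1} = x_n - f(x_n)(x_n - x_{n-1})/(f(x_n) - f(x_{n-1}))

Iteration 1:
  f(0.870000) = -0.951497
  f(2.120000) = 4.168128
  x_2 = 2.120000 - 4.168128×(2.120000 - 0.870000)/(4.168128 - (-0.951497))
       = 1.102316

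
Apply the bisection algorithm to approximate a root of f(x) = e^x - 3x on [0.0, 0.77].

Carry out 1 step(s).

f(x) = e^x - 3x
Initial interval: [0.0, 0.77]

Iteration 1:
  c_1 = (0.000000 + 0.770000)/2 = 0.385000
  f(c_1) = f(0.385000) = 0.314614
  f(a) × f(c) ≥ 0, new interval: [0.385000, 0.770000]

After 1 iteration(s), the approximation is c_1 = 0.385000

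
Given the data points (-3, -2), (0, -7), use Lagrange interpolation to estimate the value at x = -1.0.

Lagrange interpolation formula:
P(x) = Σ yᵢ × Lᵢ(x)
where Lᵢ(x) = Π_{j≠i} (x - xⱼ)/(xᵢ - xⱼ)

L_0(-1.0) = (-1.0 - 0)/(-3 - 0) = 0.333333
L_1(-1.0) = (-1.0 - (-3))/(0 - (-3)) = 0.666667

P(-1.0) = (-2)×L_0(-1.0) + (-7)×L_1(-1.0)
P(-1.0) = -5.333333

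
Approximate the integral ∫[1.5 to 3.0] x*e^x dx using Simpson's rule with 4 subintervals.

f(x) = x*e^x
a = 1.5, b = 3.0, n = 4
h = (b - a)/n = 0.375000

Simpson's rule: (h/3)[f(x₀) + 4f(x₁) + 2f(x₂) + ... + f(xₙ)]

x_0 = 1.5000, f(x_0) = 6.722534, coefficient = 1
x_1 = 1.8750, f(x_1) = 12.226536, coefficient = 4
x_2 = 2.2500, f(x_2) = 21.347406, coefficient = 2
x_3 = 2.6250, f(x_3) = 36.237007, coefficient = 4
x_4 = 3.0000, f(x_4) = 60.256611, coefficient = 1

I ≈ (0.375000/3) × 303.528128 = 37.941016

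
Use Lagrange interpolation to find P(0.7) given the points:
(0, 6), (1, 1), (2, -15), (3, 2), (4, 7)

Lagrange interpolation formula:
P(x) = Σ yᵢ × Lᵢ(x)
where Lᵢ(x) = Π_{j≠i} (x - xⱼ)/(xᵢ - xⱼ)

L_0(0.7) = (0.7 - 1)/(0 - 1) × (0.7 - 2)/(0 - 2) × (0.7 - 3)/(0 - 3) × (0.7 - 4)/(0 - 4) = 0.123338
L_1(0.7) = (0.7 - 0)/(1 - 0) × (0.7 - 2)/(1 - 2) × (0.7 - 3)/(1 - 3) × (0.7 - 4)/(1 - 4) = 1.151150
L_2(0.7) = (0.7 - 0)/(2 - 0) × (0.7 - 1)/(2 - 1) × (0.7 - 3)/(2 - 3) × (0.7 - 4)/(2 - 4) = -0.398475
L_3(0.7) = (0.7 - 0)/(3 - 0) × (0.7 - 1)/(3 - 1) × (0.7 - 2)/(3 - 2) × (0.7 - 4)/(3 - 4) = 0.150150
L_4(0.7) = (0.7 - 0)/(4 - 0) × (0.7 - 1)/(4 - 1) × (0.7 - 2)/(4 - 2) × (0.7 - 3)/(4 - 3) = -0.026163

P(0.7) = 6×L_0(0.7) + 1×L_1(0.7) + (-15)×L_2(0.7) + 2×L_3(0.7) + 7×L_4(0.7)
P(0.7) = 7.985462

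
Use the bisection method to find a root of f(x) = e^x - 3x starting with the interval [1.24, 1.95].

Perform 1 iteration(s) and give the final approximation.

f(x) = e^x - 3x
Initial interval: [1.24, 1.95]

Iteration 1:
  c_1 = (1.240000 + 1.950000)/2 = 1.595000
  f(c_1) = f(1.595000) = 0.143329
  f(a) × f(c) < 0, new interval: [1.240000, 1.595000]

After 1 iteration(s), the approximation is c_1 = 1.595000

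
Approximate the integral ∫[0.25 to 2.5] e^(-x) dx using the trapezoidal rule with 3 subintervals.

f(x) = e^(-x)
a = 0.25, b = 2.5, n = 3
h = (b - a)/n = 0.750000

Trapezoidal rule: (h/2)[f(x₀) + 2f(x₁) + 2f(x₂) + ... + f(xₙ)]

x_0 = 0.2500, f(x_0) = 0.778801, coefficient = 1
x_1 = 1.0000, f(x_1) = 0.367879, coefficient = 2
x_2 = 1.7500, f(x_2) = 0.173774, coefficient = 2
x_3 = 2.5000, f(x_3) = 0.082085, coefficient = 1

I ≈ (0.750000/2) × 1.944193 = 0.729072
Exact value: 0.696716
Error: 0.032356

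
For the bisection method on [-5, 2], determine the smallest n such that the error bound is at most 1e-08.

We need (b-a)/2^n ≤ 1e-08
(2 - (-5))/2^n ≤ 1e-08
7/2^n ≤ 1e-08
2^n ≥ 700000000
n ≥ log₂(700000000) = 29.38
n ≥ 30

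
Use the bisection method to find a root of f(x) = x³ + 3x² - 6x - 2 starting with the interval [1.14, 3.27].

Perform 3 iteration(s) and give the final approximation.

f(x) = x³ + 3x² - 6x - 2
Initial interval: [1.14, 3.27]

Iteration 1:
  c_1 = (1.140000 + 3.270000)/2 = 2.205000
  f(c_1) = f(2.205000) = 10.076840
  f(a) × f(c) < 0, new interval: [1.140000, 2.205000]
Iteration 2:
  c_2 = (1.140000 + 2.205000)/2 = 1.672500
  f(c_2) = f(1.672500) = 1.035180
  f(a) × f(c) < 0, new interval: [1.140000, 1.672500]
Iteration 3:
  c_3 = (1.140000 + 1.672500)/2 = 1.406250
  f(c_3) = f(1.406250) = -1.723969
  f(a) × f(c) ≥ 0, new interval: [1.406250, 1.672500]

After 3 iteration(s), the approximation is c_3 = 1.406250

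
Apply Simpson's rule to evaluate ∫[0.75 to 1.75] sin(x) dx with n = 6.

f(x) = sin(x)
a = 0.75, b = 1.75, n = 6
h = (b - a)/n = 0.166667

Simpson's rule: (h/3)[f(x₀) + 4f(x₁) + 2f(x₂) + ... + f(xₙ)]

x_0 = 0.7500, f(x_0) = 0.681639, coefficient = 1
x_1 = 0.9167, f(x_1) = 0.793578, coefficient = 4
x_2 = 1.0833, f(x_2) = 0.883524, coefficient = 2
x_3 = 1.2500, f(x_3) = 0.948985, coefficient = 4
x_4 = 1.4167, f(x_4) = 0.988146, coefficient = 2
x_5 = 1.5833, f(x_5) = 0.999921, coefficient = 4
x_6 = 1.7500, f(x_6) = 0.983986, coefficient = 1

I ≈ (0.166667/3) × 16.378899 = 0.909939
Exact value: 0.909935
Error: 0.000004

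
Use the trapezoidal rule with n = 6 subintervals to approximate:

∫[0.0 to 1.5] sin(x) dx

f(x) = sin(x)
a = 0.0, b = 1.5, n = 6
h = (b - a)/n = 0.250000

Trapezoidal rule: (h/2)[f(x₀) + 2f(x₁) + 2f(x₂) + ... + f(xₙ)]

x_0 = 0.0000, f(x_0) = 0.000000, coefficient = 1
x_1 = 0.2500, f(x_1) = 0.247404, coefficient = 2
x_2 = 0.5000, f(x_2) = 0.479426, coefficient = 2
x_3 = 0.7500, f(x_3) = 0.681639, coefficient = 2
x_4 = 1.0000, f(x_4) = 0.841471, coefficient = 2
x_5 = 1.2500, f(x_5) = 0.948985, coefficient = 2
x_6 = 1.5000, f(x_6) = 0.997495, coefficient = 1

I ≈ (0.250000/2) × 7.395343 = 0.924418
Exact value: 0.929263
Error: 0.004845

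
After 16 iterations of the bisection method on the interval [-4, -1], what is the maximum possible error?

Bisection error bound: |error| ≤ (b-a)/2^n
|error| ≤ (-1 - (-4))/2^16 = 3/2^16
|error| ≤ 0.0000457764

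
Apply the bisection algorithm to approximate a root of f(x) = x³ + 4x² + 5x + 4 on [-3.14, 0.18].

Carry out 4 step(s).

f(x) = x³ + 4x² + 5x + 4
Initial interval: [-3.14, 0.18]

Iteration 1:
  c_1 = (-3.140000 + 0.180000)/2 = -1.480000
  f(c_1) = f(-1.480000) = 2.119808
  f(a) × f(c) < 0, new interval: [-3.140000, -1.480000]
Iteration 2:
  c_2 = (-3.140000 + (-1.480000))/2 = -2.310000
  f(c_2) = f(-2.310000) = 1.468009
  f(a) × f(c) < 0, new interval: [-3.140000, -2.310000]
Iteration 3:
  c_3 = (-3.140000 + (-2.310000))/2 = -2.725000
  f(c_3) = f(-2.725000) = -0.157328
  f(a) × f(c) ≥ 0, new interval: [-2.725000, -2.310000]
Iteration 4:
  c_4 = (-2.725000 + (-2.310000))/2 = -2.517500
  f(c_4) = f(-2.517500) = 0.808298
  f(a) × f(c) < 0, new interval: [-2.725000, -2.517500]

After 4 iteration(s), the approximation is c_4 = -2.517500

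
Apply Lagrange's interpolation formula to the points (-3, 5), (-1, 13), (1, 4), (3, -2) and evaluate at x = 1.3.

Lagrange interpolation formula:
P(x) = Σ yᵢ × Lᵢ(x)
where Lᵢ(x) = Π_{j≠i} (x - xⱼ)/(xᵢ - xⱼ)

L_0(1.3) = (1.3 - (-1))/(-3 - (-1)) × (1.3 - 1)/(-3 - 1) × (1.3 - 3)/(-3 - 3) = 0.024438
L_1(1.3) = (1.3 - (-3))/(-1 - (-3)) × (1.3 - 1)/(-1 - 1) × (1.3 - 3)/(-1 - 3) = -0.137063
L_2(1.3) = (1.3 - (-3))/(1 - (-3)) × (1.3 - (-1))/(1 - (-1)) × (1.3 - 3)/(1 - 3) = 1.050812
L_3(1.3) = (1.3 - (-3))/(3 - (-3)) × (1.3 - (-1))/(3 - (-1)) × (1.3 - 1)/(3 - 1) = 0.061813

P(1.3) = 5×L_0(1.3) + 13×L_1(1.3) + 4×L_2(1.3) + (-2)×L_3(1.3)
P(1.3) = 2.420000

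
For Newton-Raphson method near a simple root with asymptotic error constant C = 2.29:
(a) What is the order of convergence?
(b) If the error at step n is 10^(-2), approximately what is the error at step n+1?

(a) Newton-Raphson has quadratic (order 2) convergence near simple roots.
    This means |e_{n+1}| ≈ C|e_n|².

(b) With |e_n| = 10^(-2) and C = 2.29:
    |e_{n+1}| ≈ 2.29 × (10^(-2))² = 2.29 × 10^(-4)

(a) 2 (quadratic); (b) |e_{n+1}| ≈ 2.290e-04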